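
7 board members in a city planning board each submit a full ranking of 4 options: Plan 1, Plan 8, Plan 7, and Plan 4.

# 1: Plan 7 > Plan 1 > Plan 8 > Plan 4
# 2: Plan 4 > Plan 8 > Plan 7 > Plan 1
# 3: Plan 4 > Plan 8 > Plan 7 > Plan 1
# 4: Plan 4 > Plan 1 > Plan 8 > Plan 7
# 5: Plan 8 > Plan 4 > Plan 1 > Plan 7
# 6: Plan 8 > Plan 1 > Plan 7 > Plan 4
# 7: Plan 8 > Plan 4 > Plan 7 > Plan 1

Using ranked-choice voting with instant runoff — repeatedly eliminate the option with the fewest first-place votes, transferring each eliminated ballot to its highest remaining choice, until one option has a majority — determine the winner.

Plan 8

Round 1: Plan 8 3, Plan 4 3, Plan 7 1, Plan 1 0. Plan 1 has the fewest and is eliminated.
Round 2: Plan 8 3, Plan 4 3, Plan 7 1. Plan 7 has the fewest and is eliminated.
Round 3: Plan 8 4, Plan 4 3. Plan 8 has a majority.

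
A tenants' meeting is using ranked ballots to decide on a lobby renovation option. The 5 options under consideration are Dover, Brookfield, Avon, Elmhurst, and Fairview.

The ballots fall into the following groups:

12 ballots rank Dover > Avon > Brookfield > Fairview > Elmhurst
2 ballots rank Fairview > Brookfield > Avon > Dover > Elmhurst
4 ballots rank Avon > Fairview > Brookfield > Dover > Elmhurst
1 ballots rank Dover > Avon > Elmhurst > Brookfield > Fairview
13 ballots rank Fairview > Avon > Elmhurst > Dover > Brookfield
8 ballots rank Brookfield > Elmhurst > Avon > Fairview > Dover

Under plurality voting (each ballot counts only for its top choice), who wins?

First-place vote totals:
  Dover: 13
  Brookfield: 8
  Avon: 4
  Elmhurst: 0
  Fairview: 15
Fairview has the most first-place votes.

Fairview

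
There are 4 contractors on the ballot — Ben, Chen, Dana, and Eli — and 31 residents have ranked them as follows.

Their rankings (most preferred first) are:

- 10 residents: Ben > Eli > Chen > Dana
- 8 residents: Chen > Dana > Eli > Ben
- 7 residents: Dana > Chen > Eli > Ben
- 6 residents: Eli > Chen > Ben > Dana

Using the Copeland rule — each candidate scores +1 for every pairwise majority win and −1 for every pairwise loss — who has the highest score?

Eli

Pairwise results:
  Ben vs Chen: Chen wins 21–10.
  Ben vs Dana: Ben wins 16–15.
  Ben vs Eli: Eli wins 21–10.
  Chen vs Dana: Chen wins 24–7.
  Chen vs Eli: Eli wins 16–15.
  Dana vs Eli: Eli wins 16–15.
Copeland scores (wins − losses):
  Ben: 1 − 2 = -1
  Chen: 2 − 1 = 1
  Dana: 0 − 3 = -3
  Eli: 3 − 0 = 3
Eli has the best Copeland score.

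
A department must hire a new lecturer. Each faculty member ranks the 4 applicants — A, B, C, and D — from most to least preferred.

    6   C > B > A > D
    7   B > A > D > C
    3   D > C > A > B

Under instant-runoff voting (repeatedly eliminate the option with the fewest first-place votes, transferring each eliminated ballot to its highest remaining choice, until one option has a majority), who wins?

Round 1: B 7, C 6, D 3, A 0. A has the fewest and is eliminated.
Round 2: B 7, C 6, D 3. D has the fewest and is eliminated.
Round 3: C 9, B 7. C has a majority.

C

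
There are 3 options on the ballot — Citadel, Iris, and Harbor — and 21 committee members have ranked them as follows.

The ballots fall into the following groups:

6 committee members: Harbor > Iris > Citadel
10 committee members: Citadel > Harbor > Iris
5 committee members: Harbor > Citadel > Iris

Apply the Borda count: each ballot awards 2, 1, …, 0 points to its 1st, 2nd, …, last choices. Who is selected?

Harbor

Borda scores:
  Citadel: 6·0 + 10·2 + 5·1 = 25
  Iris: 6·1 + 10·0 + 5·0 = 6
  Harbor: 6·2 + 10·1 + 5·2 = 32
Harbor has the highest total.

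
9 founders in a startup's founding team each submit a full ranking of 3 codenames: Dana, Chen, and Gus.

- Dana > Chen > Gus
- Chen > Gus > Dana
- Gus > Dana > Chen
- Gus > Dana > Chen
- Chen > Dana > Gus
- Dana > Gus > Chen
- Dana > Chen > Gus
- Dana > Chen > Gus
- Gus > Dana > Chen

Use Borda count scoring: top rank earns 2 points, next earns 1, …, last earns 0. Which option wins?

Borda scores:
  Dana: 2 + 0 + 1 + 1 + 1 + 2 + 2 + 2 + 1 = 12
  Chen: 1 + 2 + 0 + 0 + 2 + 0 + 1 + 1 + 0 = 7
  Gus: 0 + 1 + 2 + 2 + 0 + 1 + 0 + 0 + 2 = 8
Dana has the highest total.

Dana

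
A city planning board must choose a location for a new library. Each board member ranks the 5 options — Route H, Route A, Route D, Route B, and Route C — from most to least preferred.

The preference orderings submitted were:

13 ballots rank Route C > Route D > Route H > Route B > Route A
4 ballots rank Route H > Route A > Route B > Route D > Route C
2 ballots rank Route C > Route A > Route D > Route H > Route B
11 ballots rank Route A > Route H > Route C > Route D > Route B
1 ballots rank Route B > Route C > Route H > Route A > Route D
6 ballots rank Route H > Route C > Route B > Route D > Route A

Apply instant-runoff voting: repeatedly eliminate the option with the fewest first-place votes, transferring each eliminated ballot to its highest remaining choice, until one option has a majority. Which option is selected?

Route C

Round 1: Route C 15, Route A 11, Route H 10, Route B 1, Route D 0. Route D has the fewest and is eliminated.
Round 2: Route C 15, Route A 11, Route H 10, Route B 1. Route B has the fewest and is eliminated.
Round 3: Route C 16, Route A 11, Route H 10. Route H has the fewest and is eliminated.
Round 4: Route C 22, Route A 15. Route C has a majority.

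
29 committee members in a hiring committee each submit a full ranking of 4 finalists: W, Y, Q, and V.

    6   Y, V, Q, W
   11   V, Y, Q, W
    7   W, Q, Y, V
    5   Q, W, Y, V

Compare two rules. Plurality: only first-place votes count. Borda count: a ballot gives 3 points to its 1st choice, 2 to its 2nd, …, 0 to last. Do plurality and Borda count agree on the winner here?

Plurality first-place counts: W 7, Y 6, Q 5, V 11 → V.
Borda totals: W 31, Y 52, Q 46, V 45 → Y.
The two rules disagree: plurality picks V, Borda picks Y.

No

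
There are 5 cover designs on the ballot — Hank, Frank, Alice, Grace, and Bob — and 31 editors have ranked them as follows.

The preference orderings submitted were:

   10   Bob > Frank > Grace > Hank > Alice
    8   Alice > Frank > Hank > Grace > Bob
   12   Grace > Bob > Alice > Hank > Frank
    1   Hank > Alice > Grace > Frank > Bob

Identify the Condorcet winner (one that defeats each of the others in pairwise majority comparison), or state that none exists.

There is no Condorcet winner

Head-to-head results (31 voters total):
Hank vs Frank: Frank wins 18–13.
Hank vs Alice: Alice wins 20–11.
Hank vs Grace: Grace wins 22–9.
Hank vs Bob: Bob wins 22–9.
Frank vs Alice: Alice wins 21–10.
Frank vs Grace: Frank wins 18–13.
Frank vs Bob: Bob wins 22–9.
Alice vs Grace: Grace wins 22–9.
Alice vs Bob: Bob wins 22–9.
Grace vs Bob: Grace wins 21–10.
No candidate beats all others: Frank beats Grace beats Alice beats Frank, a majority cycle.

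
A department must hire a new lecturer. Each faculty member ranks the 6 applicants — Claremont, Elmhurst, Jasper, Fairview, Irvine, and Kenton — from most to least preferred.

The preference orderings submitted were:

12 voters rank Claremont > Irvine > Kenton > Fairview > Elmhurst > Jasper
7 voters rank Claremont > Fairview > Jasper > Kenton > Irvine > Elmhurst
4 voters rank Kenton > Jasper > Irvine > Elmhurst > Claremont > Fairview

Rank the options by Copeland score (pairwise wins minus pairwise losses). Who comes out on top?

Pairwise results:
  Claremont vs Elmhurst: Claremont wins 19–4.
  Claremont vs Jasper: Claremont wins 19–4.
  Claremont vs Fairview: Claremont wins 23–0.
  Claremont vs Irvine: Claremont wins 19–4.
  Claremont vs Kenton: Claremont wins 19–4.
  Elmhurst vs Jasper: Elmhurst wins 12–11.
  Elmhurst vs Fairview: Fairview wins 19–4.
  Elmhurst vs Irvine: Irvine wins 23–0.
  Elmhurst vs Kenton: Kenton wins 23–0.
  Jasper vs Fairview: Fairview wins 19–4.
  Jasper vs Irvine: Irvine wins 12–11.
  Jasper vs Kenton: Kenton wins 16–7.
  Fairview vs Irvine: Irvine wins 16–7.
  Fairview vs Kenton: Kenton wins 16–7.
  Irvine vs Kenton: Irvine wins 12–11.
Copeland scores (wins − losses):
  Claremont: 5 − 0 = 5
  Elmhurst: 1 − 4 = -3
  Jasper: 0 − 5 = -5
  Fairview: 2 − 3 = -1
  Irvine: 4 − 1 = 3
  Kenton: 3 − 2 = 1
Claremont has the best Copeland score.

Claremont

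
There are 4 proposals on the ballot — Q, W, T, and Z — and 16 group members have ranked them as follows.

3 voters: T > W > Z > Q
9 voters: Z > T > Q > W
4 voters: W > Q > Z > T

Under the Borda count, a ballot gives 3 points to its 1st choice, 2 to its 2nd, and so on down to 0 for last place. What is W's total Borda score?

18

Borda scores:
  Q: 3·0 + 9·1 + 4·2 = 17
  W: 3·2 + 9·0 + 4·3 = 18
  T: 3·3 + 9·2 + 4·0 = 27
  Z: 3·1 + 9·3 + 4·1 = 34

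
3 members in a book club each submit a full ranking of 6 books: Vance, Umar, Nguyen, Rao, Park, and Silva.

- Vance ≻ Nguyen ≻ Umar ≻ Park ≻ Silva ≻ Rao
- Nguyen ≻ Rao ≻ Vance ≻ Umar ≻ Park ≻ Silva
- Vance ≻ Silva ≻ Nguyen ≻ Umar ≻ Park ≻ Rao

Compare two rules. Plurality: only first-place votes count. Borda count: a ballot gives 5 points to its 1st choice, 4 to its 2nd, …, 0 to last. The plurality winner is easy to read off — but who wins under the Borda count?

Plurality first-place counts: Vance 2, Umar 0, Nguyen 1, Rao 0, Park 0, Silva 0 → Vance.
Borda totals: Vance 13, Umar 7, Nguyen 12, Rao 4, Park 4, Silva 5 → Vance.

Vance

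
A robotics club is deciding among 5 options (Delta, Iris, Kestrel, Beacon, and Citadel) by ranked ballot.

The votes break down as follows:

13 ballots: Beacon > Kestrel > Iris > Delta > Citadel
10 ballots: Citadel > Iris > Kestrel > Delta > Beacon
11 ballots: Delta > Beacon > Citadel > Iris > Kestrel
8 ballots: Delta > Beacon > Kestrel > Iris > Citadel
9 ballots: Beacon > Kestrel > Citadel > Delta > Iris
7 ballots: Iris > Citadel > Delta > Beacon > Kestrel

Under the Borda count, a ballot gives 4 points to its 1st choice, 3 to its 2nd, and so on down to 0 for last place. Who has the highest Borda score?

Beacon

Borda scores:
  Delta: 13·1 + 10·1 + 11·4 + 8·4 + 9·1 + 7·2 = 122
  Iris: 13·2 + 10·3 + 11·1 + 8·1 + 9·0 + 7·4 = 103
  Kestrel: 13·3 + 10·2 + 11·0 + 8·2 + 9·3 + 7·0 = 102
  Beacon: 13·4 + 10·0 + 11·3 + 8·3 + 9·4 + 7·1 = 152
  Citadel: 13·0 + 10·4 + 11·2 + 8·0 + 9·2 + 7·3 = 101
Beacon has the highest total.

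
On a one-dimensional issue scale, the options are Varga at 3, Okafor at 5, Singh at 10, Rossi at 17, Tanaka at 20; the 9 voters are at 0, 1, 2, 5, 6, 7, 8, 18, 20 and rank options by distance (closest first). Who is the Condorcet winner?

Okafor

With single-peaked preferences on a line, the Condorcet winner is the candidate closest to the median voter.
The median voter (position 6) is closest to Okafor at 5.
Check: Okafor vs Rossi — voters closer to Okafor: 7 of 9.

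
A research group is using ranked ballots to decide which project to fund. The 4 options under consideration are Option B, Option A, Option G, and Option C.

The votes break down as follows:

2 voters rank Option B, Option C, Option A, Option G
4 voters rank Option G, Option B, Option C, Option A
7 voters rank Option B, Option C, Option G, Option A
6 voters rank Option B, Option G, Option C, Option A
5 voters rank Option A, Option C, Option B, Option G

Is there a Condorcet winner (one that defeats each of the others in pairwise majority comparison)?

Yes

Head-to-head results (24 voters total):
Option B vs Option A: Option B wins 19–5.
Option B vs Option G: Option B wins 20–4.
Option B vs Option C: Option B wins 19–5.
Option A vs Option G: Option G wins 17–7.
Option A vs Option C: Option C wins 19–5.
Option G vs Option C: Option C wins 14–10.
Option B beats each rival — Option A (19–5), Option G (20–4), Option C (19–5) — so Option B is the Condorcet winner.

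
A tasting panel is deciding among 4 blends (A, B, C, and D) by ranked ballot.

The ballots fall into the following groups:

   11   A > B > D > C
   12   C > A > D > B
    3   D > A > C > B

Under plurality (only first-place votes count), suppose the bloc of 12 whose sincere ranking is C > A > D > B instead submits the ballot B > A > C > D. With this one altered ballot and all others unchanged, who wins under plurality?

B

First-place totals with the altered ballot: A 11, B 12, C 0, D 3.
The switch changes the winner from C to B.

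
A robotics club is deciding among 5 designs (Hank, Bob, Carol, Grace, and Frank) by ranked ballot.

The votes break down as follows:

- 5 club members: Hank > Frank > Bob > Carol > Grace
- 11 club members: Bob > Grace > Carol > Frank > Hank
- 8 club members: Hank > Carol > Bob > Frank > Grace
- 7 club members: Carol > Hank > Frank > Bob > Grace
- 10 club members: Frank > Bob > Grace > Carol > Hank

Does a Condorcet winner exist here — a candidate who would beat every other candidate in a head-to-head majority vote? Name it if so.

Head-to-head results (41 voters total):
Hank vs Bob: Bob wins 21–20.
Hank vs Carol: Carol wins 28–13.
Hank vs Grace: Grace wins 21–20.
Hank vs Frank: Frank wins 21–20.
Bob vs Carol: Bob wins 26–15.
Bob vs Grace: Bob wins 41–0.
Bob vs Frank: Frank wins 22–19.
Carol vs Grace: Grace wins 21–20.
Carol vs Frank: Carol wins 26–15.
Grace vs Frank: Frank wins 30–11.
No candidate beats all others: Bob beats Carol beats Frank beats Bob, a majority cycle.

There is no Condorcet winner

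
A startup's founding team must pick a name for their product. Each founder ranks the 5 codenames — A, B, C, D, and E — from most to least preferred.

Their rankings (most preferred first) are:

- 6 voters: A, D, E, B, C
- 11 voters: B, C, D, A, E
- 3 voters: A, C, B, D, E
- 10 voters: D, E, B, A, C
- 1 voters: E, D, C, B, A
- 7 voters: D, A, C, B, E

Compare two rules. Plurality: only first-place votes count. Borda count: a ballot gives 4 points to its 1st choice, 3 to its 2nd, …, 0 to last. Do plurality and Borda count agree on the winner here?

Yes

Plurality first-place counts: A 9, B 11, C 0, D 17, E 1 → D.
Borda totals: A 78, B 84, C 58, D 114, E 46 → D.
The two rules agree on D.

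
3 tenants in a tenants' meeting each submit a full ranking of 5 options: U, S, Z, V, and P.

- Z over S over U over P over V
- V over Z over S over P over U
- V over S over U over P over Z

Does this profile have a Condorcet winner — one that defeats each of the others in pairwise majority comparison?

Head-to-head results (3 voters total):
U vs S: S wins 3–0.
U vs Z: Z wins 2–1.
U vs V: V wins 2–1.
U vs P: U wins 2–1.
S vs Z: Z wins 2–1.
S vs V: V wins 2–1.
S vs P: S wins 3–0.
Z vs V: V wins 2–1.
Z vs P: Z wins 2–1.
V vs P: V wins 2–1.
V beats each rival — U (2–1), S (2–1), Z (2–1), P (2–1) — so V is the Condorcet winner.

Yes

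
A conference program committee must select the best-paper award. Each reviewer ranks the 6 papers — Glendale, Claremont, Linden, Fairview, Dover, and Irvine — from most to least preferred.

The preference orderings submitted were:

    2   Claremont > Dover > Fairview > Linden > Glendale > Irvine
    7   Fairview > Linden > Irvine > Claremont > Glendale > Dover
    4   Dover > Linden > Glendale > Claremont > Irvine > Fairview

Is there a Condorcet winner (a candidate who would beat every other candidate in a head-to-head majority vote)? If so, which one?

Fairview

Head-to-head results (13 voters total):
Glendale vs Claremont: Claremont wins 9–4.
Glendale vs Linden: Linden wins 13–0.
Glendale vs Fairview: Fairview wins 9–4.
Glendale vs Dover: Glendale wins 7–6.
Glendale vs Irvine: Irvine wins 7–6.
Claremont vs Linden: Linden wins 11–2.
Claremont vs Fairview: Fairview wins 7–6.
Claremont vs Dover: Claremont wins 9–4.
Claremont vs Irvine: Irvine wins 7–6.
Linden vs Fairview: Fairview wins 9–4.
Linden vs Dover: Linden wins 7–6.
Linden vs Irvine: Linden wins 13–0.
Fairview vs Dover: Fairview wins 7–6.
Fairview vs Irvine: Fairview wins 9–4.
Dover vs Irvine: Irvine wins 7–6.
Fairview beats each rival — Glendale (9–4), Claremont (7–6), Linden (9–4), Dover (7–6), Irvine (9–4) — so Fairview is the Condorcet winner.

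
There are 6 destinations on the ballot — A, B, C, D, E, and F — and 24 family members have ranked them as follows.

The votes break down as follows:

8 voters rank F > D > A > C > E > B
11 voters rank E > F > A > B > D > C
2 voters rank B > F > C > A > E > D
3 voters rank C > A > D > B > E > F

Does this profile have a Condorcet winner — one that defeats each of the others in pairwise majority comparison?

No

Head-to-head results (24 voters total):
A vs B: A wins 22–2.
A vs C: A wins 19–5.
A vs D: A wins 16–8.
A vs E: A wins 13–11.
A vs F: F wins 21–3.
B vs C: B wins 13–11.
B vs D: B wins 13–11.
B vs E: E wins 19–5.
B vs F: F wins 19–5.
C vs D: D wins 19–5.
C vs E: C wins 13–11.
C vs F: F wins 21–3.
D vs E: E wins 13–11.
D vs F: F wins 21–3.
E vs F: E wins 14–10.
No candidate beats all others: A beats E beats F beats A, a majority cycle.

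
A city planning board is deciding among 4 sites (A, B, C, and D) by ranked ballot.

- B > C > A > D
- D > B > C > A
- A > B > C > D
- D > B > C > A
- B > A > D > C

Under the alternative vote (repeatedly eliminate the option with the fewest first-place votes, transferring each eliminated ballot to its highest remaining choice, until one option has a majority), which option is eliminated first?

C

Round 1: B 2, D 2, A 1, C 0. C has the fewest and is eliminated.
Round 2: B 2, D 2, A 1. A has the fewest and is eliminated.
Round 3: B 3, D 2. B has a majority.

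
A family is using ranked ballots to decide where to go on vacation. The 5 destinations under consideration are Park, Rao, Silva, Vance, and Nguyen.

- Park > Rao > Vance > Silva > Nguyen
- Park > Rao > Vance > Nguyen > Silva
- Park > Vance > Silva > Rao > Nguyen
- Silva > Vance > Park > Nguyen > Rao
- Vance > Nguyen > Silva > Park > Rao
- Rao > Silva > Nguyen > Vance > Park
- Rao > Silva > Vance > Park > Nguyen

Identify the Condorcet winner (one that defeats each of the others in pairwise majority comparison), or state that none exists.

None — there is no Condorcet winner

Head-to-head results (7 voters total):
Park vs Rao: Park wins 5–2.
Park vs Silva: Silva wins 4–3.
Park vs Vance: Vance wins 4–3.
Park vs Nguyen: Park wins 5–2.
Rao vs Silva: Rao wins 4–3.
Rao vs Vance: Rao wins 4–3.
Rao vs Nguyen: Rao wins 5–2.
Silva vs Vance: Vance wins 4–3.
Silva vs Nguyen: Silva wins 5–2.
Vance vs Nguyen: Vance wins 6–1.
No candidate beats all others: Park beats Rao beats Silva beats Park, a majority cycle.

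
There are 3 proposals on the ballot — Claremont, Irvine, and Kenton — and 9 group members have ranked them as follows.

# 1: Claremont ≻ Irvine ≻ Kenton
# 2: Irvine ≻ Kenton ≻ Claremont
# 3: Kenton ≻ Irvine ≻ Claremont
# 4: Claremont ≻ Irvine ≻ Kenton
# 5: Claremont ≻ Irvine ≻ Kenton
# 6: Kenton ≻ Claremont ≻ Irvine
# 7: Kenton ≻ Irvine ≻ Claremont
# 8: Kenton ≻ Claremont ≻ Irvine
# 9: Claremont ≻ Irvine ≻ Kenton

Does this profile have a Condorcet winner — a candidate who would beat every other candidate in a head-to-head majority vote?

Head-to-head results (9 voters total):
Claremont vs Irvine: Claremont wins 6–3.
Claremont vs Kenton: Kenton wins 5–4.
Irvine vs Kenton: Irvine wins 5–4.
No candidate beats all others: Claremont beats Irvine beats Kenton beats Claremont, a majority cycle.

No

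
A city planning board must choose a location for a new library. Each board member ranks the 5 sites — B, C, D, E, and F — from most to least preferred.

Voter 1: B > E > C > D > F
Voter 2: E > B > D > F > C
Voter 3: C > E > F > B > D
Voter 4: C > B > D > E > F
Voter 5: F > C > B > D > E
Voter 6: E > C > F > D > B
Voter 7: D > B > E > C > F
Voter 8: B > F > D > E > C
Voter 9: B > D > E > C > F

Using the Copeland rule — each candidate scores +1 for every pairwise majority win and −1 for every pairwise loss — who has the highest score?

Pairwise results:
  B vs C: B wins 5–4.
  B vs D: B wins 7–2.
  B vs E: B wins 6–3.
  B vs F: B wins 6–3.
  C vs D: C wins 5–4.
  C vs E: E wins 6–3.
  C vs F: C wins 6–3.
  D vs E: D wins 5–4.
  D vs F: D wins 5–4.
  E vs F: E wins 7–2.
Copeland scores (wins − losses):
  B: 4 − 0 = 4
  C: 2 − 2 = 0
  D: 2 − 2 = 0
  E: 2 − 2 = 0
  F: 0 − 4 = -4
B has the best Copeland score.

B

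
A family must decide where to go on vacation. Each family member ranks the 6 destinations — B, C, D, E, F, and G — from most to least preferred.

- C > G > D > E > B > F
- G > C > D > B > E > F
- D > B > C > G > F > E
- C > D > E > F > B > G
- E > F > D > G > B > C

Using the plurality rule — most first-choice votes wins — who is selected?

C

First-place vote totals:
  B: 0
  C: 2
  D: 1
  E: 1
  F: 0
  G: 1
C has the most first-place votes.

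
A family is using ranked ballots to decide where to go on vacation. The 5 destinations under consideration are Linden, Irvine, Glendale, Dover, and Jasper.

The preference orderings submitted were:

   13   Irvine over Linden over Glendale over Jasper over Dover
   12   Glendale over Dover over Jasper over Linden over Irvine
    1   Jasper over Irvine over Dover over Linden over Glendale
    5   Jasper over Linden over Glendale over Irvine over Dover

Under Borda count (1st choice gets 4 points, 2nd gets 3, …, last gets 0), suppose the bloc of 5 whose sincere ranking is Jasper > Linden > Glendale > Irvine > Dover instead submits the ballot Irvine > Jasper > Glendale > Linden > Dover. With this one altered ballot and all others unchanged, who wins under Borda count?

Borda totals with the altered ballot: Linden 57, Irvine 75, Glendale 84, Dover 38, Jasper 56.
The winner is unchanged: still Glendale.

Glendale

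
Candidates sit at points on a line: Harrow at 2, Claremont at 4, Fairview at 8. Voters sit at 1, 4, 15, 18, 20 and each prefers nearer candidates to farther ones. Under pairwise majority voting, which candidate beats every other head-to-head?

With single-peaked preferences on a line, the Condorcet winner is the candidate closest to the median voter.
The median voter (position 15) is closest to Fairview at 8.
Check: Fairview vs Claremont — voters closer to Fairview: 3 of 5.

Fairview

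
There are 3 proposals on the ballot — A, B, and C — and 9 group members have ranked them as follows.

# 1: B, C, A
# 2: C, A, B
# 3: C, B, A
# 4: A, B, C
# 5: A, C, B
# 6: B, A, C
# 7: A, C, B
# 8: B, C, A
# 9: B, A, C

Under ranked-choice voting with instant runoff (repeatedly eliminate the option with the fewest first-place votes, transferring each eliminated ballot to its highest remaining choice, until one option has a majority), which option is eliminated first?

C

Round 1: B 4, A 3, C 2. C has the fewest and is eliminated.
Round 2: B 5, A 4. B has a majority.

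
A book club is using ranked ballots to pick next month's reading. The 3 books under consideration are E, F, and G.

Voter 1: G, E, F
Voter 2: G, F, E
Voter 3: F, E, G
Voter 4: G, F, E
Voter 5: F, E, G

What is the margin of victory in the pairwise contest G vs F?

Ballots ranking G above F: 3.
Ballots ranking F above G: 2.
G wins 3–2, a margin of 1.

1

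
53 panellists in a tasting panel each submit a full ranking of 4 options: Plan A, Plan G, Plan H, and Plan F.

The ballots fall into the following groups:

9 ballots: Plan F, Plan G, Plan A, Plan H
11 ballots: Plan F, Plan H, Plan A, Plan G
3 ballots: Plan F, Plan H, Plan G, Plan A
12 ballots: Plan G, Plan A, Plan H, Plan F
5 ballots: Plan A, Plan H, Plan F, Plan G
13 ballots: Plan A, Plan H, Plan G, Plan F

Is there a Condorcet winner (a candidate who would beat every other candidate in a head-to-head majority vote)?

Head-to-head results (53 voters total):
Plan A vs Plan G: Plan A wins 29–24.
Plan A vs Plan H: Plan A wins 39–14.
Plan A vs Plan F: Plan A wins 30–23.
Plan G vs Plan H: Plan H wins 32–21.
Plan G vs Plan F: Plan F wins 28–25.
Plan H vs Plan F: Plan H wins 30–23.
Plan A beats each rival — Plan G (29–24), Plan H (39–14), Plan F (30–23) — so Plan A is the Condorcet winner.

Yes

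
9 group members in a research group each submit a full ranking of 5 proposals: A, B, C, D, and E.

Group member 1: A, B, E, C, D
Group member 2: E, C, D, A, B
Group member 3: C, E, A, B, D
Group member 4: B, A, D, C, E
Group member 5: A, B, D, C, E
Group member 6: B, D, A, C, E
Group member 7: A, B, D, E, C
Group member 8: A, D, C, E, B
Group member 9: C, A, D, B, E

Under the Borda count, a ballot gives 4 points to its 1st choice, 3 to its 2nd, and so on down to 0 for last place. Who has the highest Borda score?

A

Borda scores:
  A: 4 + 1 + 2 + 3 + 4 + 2 + 4 + 4 + 3 = 27
  B: 3 + 0 + 1 + 4 + 3 + 4 + 3 + 0 + 1 = 19
  C: 1 + 3 + 4 + 1 + 1 + 1 + 0 + 2 + 4 = 17
  D: 0 + 2 + 0 + 2 + 2 + 3 + 2 + 3 + 2 = 16
  E: 2 + 4 + 3 + 0 + 0 + 0 + 1 + 1 + 0 = 11
A has the highest total.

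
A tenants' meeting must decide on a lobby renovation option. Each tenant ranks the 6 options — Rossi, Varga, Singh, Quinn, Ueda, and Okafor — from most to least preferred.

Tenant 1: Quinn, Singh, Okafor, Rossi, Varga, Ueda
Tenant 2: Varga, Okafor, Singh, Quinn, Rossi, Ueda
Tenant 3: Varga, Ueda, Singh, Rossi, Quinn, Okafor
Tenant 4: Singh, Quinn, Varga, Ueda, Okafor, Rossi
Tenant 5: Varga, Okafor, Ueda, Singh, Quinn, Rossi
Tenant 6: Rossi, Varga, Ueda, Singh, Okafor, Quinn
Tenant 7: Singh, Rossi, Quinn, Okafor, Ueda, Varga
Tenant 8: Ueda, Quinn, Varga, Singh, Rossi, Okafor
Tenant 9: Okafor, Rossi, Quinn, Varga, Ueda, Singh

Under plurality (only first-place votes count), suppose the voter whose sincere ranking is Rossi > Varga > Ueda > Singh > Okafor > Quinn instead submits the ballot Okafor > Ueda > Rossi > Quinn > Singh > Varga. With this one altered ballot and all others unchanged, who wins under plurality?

Varga

First-place totals with the altered ballot: Rossi 0, Varga 3, Singh 2, Quinn 1, Ueda 1, Okafor 2.
The winner is unchanged: still Varga.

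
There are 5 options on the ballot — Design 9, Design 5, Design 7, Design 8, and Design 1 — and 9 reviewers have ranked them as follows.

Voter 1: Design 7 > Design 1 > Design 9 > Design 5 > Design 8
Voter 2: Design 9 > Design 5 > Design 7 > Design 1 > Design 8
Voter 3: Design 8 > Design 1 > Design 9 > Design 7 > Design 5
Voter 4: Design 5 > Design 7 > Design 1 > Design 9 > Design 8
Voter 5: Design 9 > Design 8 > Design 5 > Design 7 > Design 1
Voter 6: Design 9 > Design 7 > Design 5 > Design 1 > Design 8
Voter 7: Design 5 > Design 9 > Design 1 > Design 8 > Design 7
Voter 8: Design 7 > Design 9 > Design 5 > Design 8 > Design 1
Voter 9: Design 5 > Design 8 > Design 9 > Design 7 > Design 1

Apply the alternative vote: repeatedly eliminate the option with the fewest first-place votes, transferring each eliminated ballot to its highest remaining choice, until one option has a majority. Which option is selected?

Round 1: Design 9 3, Design 5 3, Design 7 2, Design 8 1, Design 1 0. Design 1 has the fewest and is eliminated.
Round 2: Design 9 3, Design 5 3, Design 7 2, Design 8 1. Design 8 has the fewest and is eliminated.
Round 3: Design 9 4, Design 5 3, Design 7 2. Design 7 has the fewest and is eliminated.
Round 4: Design 9 6, Design 5 3. Design 9 has a majority.

Design 9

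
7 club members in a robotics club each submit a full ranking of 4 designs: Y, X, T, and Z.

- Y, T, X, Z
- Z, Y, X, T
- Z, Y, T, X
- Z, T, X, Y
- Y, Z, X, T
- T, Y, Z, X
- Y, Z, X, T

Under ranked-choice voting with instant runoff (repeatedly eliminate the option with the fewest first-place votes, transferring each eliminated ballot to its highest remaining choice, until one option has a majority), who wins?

Y

Round 1: Y 3, Z 3, T 1, X 0. X has the fewest and is eliminated.
Round 2: Y 3, Z 3, T 1. T has the fewest and is eliminated.
Round 3: Y 4, Z 3. Y has a majority.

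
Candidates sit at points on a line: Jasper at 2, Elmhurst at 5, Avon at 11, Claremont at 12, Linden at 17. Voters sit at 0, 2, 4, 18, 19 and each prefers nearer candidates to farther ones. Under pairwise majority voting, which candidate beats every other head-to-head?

With single-peaked preferences on a line, the Condorcet winner is the candidate closest to the median voter.
The median voter (position 4) is closest to Elmhurst at 5.
Check: Elmhurst vs Linden — voters closer to Elmhurst: 3 of 5.

Elmhurst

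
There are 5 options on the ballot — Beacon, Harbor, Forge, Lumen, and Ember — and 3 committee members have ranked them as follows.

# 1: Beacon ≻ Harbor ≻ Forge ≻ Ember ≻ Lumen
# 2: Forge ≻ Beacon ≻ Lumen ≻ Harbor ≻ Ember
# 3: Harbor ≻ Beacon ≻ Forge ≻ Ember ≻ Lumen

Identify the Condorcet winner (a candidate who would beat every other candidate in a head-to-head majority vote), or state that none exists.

Beacon

Head-to-head results (3 voters total):
Beacon vs Harbor: Beacon wins 2–1.
Beacon vs Forge: Beacon wins 2–1.
Beacon vs Lumen: Beacon wins 3–0.
Beacon vs Ember: Beacon wins 3–0.
Harbor vs Forge: Harbor wins 2–1.
Harbor vs Lumen: Harbor wins 2–1.
Harbor vs Ember: Harbor wins 3–0.
Forge vs Lumen: Forge wins 3–0.
Forge vs Ember: Forge wins 3–0.
Lumen vs Ember: Ember wins 2–1.
Beacon beats each rival — Harbor (2–1), Forge (2–1), Lumen (3–0), Ember (3–0) — so Beacon is the Condorcet winner.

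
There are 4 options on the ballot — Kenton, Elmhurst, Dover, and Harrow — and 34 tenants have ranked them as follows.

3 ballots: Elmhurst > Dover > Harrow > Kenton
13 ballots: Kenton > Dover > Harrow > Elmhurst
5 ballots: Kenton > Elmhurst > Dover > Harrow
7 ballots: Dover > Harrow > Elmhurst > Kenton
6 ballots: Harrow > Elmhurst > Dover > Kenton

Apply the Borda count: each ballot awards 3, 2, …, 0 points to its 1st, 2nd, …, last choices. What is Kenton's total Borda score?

54

Borda scores:
  Kenton: 3·0 + 13·3 + 5·3 + 7·0 + 6·0 = 54
  Elmhurst: 3·3 + 13·0 + 5·2 + 7·1 + 6·2 = 38
  Dover: 3·2 + 13·2 + 5·1 + 7·3 + 6·1 = 64
  Harrow: 3·1 + 13·1 + 5·0 + 7·2 + 6·3 = 48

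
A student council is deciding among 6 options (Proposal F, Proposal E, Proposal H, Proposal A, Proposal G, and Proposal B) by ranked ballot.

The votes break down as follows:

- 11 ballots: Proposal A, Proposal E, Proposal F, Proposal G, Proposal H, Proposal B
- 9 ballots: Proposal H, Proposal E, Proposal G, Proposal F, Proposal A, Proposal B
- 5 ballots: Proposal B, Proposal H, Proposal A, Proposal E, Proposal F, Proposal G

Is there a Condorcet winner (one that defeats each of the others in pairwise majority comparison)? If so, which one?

Proposal H

Head-to-head results (25 voters total):
Proposal F vs Proposal E: Proposal E wins 25–0.
Proposal F vs Proposal H: Proposal H wins 14–11.
Proposal F vs Proposal A: Proposal A wins 16–9.
Proposal F vs Proposal G: Proposal F wins 16–9.
Proposal F vs Proposal B: Proposal F wins 20–5.
Proposal E vs Proposal H: Proposal H wins 14–11.
Proposal E vs Proposal A: Proposal A wins 16–9.
Proposal E vs Proposal G: Proposal E wins 25–0.
Proposal E vs Proposal B: Proposal E wins 20–5.
Proposal H vs Proposal A: Proposal H wins 14–11.
Proposal H vs Proposal G: Proposal H wins 14–11.
Proposal H vs Proposal B: Proposal H wins 20–5.
Proposal A vs Proposal G: Proposal A wins 16–9.
Proposal A vs Proposal B: Proposal A wins 20–5.
Proposal G vs Proposal B: Proposal G wins 20–5.
Proposal H beats each rival — Proposal F (14–11), Proposal E (14–11), Proposal A (14–11), Proposal G (14–11), Proposal B (20–5) — so Proposal H is the Condorcet winner.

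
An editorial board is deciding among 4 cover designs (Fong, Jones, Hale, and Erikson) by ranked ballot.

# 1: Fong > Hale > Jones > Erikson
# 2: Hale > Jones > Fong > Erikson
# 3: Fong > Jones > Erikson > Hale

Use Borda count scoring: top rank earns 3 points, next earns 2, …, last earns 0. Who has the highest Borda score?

Fong

Borda scores:
  Fong: 3 + 1 + 3 = 7
  Jones: 1 + 2 + 2 = 5
  Hale: 2 + 3 + 0 = 5
  Erikson: 0 + 0 + 1 = 1
Fong has the highest total.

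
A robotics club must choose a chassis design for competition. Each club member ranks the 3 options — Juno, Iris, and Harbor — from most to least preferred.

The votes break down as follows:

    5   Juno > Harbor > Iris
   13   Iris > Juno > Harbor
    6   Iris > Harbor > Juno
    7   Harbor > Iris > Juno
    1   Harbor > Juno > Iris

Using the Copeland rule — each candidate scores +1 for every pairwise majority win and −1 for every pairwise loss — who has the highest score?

Iris

Pairwise results:
  Juno vs Iris: Iris wins 26–6.
  Juno vs Harbor: Juno wins 18–14.
  Iris vs Harbor: Iris wins 19–13.
Copeland scores (wins − losses):
  Juno: 1 − 1 = 0
  Iris: 2 − 0 = 2
  Harbor: 0 − 2 = -2
Iris has the best Copeland score.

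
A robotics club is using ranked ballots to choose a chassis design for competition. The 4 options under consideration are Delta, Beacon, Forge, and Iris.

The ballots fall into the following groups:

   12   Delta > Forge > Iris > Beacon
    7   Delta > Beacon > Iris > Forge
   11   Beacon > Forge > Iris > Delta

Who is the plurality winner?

First-place vote totals:
  Delta: 19
  Beacon: 11
  Forge: 0
  Iris: 0
Delta has the most first-place votes.

Delta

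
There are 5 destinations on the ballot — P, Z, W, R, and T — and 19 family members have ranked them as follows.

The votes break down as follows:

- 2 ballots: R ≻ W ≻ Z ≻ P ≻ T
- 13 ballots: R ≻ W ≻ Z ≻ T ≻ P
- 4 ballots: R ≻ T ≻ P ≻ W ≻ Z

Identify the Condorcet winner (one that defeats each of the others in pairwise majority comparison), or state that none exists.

Head-to-head results (19 voters total):
P vs Z: Z wins 15–4.
P vs W: W wins 15–4.
P vs R: R wins 19–0.
P vs T: T wins 17–2.
Z vs W: W wins 19–0.
Z vs R: R wins 19–0.
Z vs T: Z wins 15–4.
W vs R: R wins 19–0.
W vs T: W wins 15–4.
R vs T: R wins 19–0.
R beats each rival — P (19–0), Z (19–0), W (19–0), T (19–0) — so R is the Condorcet winner.

R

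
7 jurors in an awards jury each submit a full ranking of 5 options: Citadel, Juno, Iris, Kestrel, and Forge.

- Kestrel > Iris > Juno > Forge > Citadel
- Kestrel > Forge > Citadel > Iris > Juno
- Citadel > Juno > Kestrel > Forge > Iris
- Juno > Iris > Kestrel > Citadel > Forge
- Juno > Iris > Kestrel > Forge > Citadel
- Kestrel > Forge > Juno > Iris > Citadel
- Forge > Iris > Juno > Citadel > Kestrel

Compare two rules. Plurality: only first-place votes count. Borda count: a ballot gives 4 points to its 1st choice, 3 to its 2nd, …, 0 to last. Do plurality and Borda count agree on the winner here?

Yes

Plurality first-place counts: Citadel 1, Juno 2, Iris 0, Kestrel 3, Forge 1 → Kestrel.
Borda totals: Citadel 8, Juno 17, Iris 14, Kestrel 18, Forge 13 → Kestrel.
The two rules agree on Kestrel.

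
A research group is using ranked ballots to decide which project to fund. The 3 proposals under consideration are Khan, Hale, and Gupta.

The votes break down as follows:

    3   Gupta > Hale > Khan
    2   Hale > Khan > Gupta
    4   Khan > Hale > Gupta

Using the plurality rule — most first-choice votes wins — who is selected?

Khan

First-place vote totals:
  Khan: 4
  Hale: 2
  Gupta: 3
Khan has the most first-place votes.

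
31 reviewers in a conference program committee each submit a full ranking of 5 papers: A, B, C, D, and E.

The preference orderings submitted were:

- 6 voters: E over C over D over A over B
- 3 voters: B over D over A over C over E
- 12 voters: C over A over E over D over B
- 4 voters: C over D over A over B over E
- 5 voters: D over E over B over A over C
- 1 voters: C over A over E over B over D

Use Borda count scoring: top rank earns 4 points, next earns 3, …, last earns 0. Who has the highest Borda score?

Borda scores:
  A: 6·1 + 3·2 + 12·3 + 4·2 + 5·1 + 3 = 64
  B: 6·0 + 3·4 + 12·0 + 4·1 + 5·2 + 1 = 27
  C: 6·3 + 3·1 + 12·4 + 4·4 + 5·0 + 4 = 89
  D: 6·2 + 3·3 + 12·1 + 4·3 + 5·4 + 0 = 65
  E: 6·4 + 3·0 + 12·2 + 4·0 + 5·3 + 2 = 65
C has the highest total.

C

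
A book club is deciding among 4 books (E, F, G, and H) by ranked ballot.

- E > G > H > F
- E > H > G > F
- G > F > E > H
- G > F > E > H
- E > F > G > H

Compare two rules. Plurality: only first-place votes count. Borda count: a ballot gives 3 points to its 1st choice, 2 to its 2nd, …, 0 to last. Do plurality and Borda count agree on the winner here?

Plurality first-place counts: E 3, F 0, G 2, H 0 → E.
Borda totals: E 11, F 6, G 10, H 3 → E.
The two rules agree on E.

Yes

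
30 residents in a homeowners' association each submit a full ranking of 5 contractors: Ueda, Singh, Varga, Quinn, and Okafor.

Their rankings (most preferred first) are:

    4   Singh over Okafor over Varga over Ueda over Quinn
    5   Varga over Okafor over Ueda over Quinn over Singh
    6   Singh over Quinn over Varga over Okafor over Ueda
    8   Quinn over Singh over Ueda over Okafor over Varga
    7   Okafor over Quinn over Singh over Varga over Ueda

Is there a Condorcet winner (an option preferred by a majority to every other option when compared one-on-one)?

No

Head-to-head results (30 voters total):
Ueda vs Singh: Singh wins 25–5.
Ueda vs Varga: Varga wins 22–8.
Ueda vs Quinn: Quinn wins 21–9.
Ueda vs Okafor: Okafor wins 22–8.
Singh vs Varga: Singh wins 25–5.
Singh vs Quinn: Quinn wins 20–10.
Singh vs Okafor: Singh wins 18–12.
Varga vs Quinn: Quinn wins 21–9.
Varga vs Okafor: Okafor wins 19–11.
Quinn vs Okafor: Okafor wins 16–14.
No candidate beats all others: Singh beats Okafor beats Quinn beats Singh, a majority cycle.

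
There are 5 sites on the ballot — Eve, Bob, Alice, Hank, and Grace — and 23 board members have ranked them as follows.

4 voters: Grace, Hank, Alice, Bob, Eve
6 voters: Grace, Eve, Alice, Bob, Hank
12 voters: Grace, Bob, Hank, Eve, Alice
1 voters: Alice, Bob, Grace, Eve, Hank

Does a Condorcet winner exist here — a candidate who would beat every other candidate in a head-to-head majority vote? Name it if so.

Head-to-head results (23 voters total):
Eve vs Bob: Bob wins 17–6.
Eve vs Alice: Eve wins 18–5.
Eve vs Hank: Hank wins 16–7.
Eve vs Grace: Grace wins 23–0.
Bob vs Alice: Bob wins 12–11.
Bob vs Hank: Bob wins 19–4.
Bob vs Grace: Grace wins 22–1.
Alice vs Hank: Hank wins 16–7.
Alice vs Grace: Grace wins 22–1.
Hank vs Grace: Grace wins 23–0.
Grace beats each rival — Eve (23–0), Bob (22–1), Alice (22–1), Hank (23–0) — so Grace is the Condorcet winner.

Grace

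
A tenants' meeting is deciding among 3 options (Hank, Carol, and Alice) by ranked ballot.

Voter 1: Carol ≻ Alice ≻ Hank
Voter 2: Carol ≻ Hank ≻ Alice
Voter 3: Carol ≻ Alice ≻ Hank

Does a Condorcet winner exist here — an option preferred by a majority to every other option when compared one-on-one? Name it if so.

Carol

Head-to-head results (3 voters total):
Hank vs Carol: Carol wins 3–0.
Hank vs Alice: Alice wins 2–1.
Carol vs Alice: Carol wins 3–0.
Carol beats each rival — Hank (3–0), Alice (3–0) — so Carol is the Condorcet winner.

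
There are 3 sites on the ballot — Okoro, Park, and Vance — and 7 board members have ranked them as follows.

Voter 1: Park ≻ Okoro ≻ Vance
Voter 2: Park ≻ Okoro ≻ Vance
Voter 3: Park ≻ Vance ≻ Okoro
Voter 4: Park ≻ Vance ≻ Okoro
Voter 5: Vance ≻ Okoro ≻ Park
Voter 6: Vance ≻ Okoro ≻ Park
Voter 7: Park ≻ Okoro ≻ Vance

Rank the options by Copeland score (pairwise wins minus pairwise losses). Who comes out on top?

Park

Pairwise results:
  Okoro vs Park: Park wins 5–2.
  Okoro vs Vance: Vance wins 4–3.
  Park vs Vance: Park wins 5–2.
Copeland scores (wins − losses):
  Okoro: 0 − 2 = -2
  Park: 2 − 0 = 2
  Vance: 1 − 1 = 0
Park has the best Copeland score.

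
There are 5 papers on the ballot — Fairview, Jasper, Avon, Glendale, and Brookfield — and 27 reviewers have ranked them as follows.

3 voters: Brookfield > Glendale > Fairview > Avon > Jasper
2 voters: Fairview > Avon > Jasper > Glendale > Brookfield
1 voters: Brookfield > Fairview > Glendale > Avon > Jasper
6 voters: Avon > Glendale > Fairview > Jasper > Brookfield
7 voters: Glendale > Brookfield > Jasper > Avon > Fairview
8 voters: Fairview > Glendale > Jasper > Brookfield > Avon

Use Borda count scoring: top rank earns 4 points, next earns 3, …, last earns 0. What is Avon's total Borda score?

41

Borda scores:
  Fairview: 3·2 + 2·4 + 3 + 6·2 + 7·0 + 8·4 = 61
  Jasper: 3·0 + 2·2 + 0 + 6·1 + 7·2 + 8·2 = 40
  Avon: 3·1 + 2·3 + 1 + 6·4 + 7·1 + 8·0 = 41
  Glendale: 3·3 + 2·1 + 2 + 6·3 + 7·4 + 8·3 = 83
  Brookfield: 3·4 + 2·0 + 4 + 6·0 + 7·3 + 8·1 = 45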